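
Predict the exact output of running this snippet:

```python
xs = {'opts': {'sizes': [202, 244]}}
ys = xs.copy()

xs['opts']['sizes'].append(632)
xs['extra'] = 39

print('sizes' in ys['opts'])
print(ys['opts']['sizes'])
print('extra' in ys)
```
True
[202, 244, 632]
False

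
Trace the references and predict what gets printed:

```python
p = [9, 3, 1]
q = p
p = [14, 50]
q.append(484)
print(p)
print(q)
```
[14, 50]
[9, 3, 1, 484]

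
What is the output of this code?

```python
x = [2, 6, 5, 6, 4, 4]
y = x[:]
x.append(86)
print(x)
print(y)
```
[2, 6, 5, 6, 4, 4, 86]
[2, 6, 5, 6, 4, 4]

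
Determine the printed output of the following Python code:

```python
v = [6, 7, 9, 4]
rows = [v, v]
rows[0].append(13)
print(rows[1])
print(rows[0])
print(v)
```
[6, 7, 9, 4, 13]
[6, 7, 9, 4, 13]
[6, 7, 9, 4, 13]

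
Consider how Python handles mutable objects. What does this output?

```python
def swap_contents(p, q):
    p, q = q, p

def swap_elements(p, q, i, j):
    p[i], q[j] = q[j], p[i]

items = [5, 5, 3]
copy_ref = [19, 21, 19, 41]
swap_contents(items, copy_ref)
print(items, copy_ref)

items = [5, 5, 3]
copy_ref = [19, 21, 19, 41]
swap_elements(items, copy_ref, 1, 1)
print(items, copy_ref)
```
[5, 5, 3] [19, 21, 19, 41]
[5, 21, 3] [19, 5, 19, 41]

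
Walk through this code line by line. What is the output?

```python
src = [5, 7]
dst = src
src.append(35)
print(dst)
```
[5, 7, 35]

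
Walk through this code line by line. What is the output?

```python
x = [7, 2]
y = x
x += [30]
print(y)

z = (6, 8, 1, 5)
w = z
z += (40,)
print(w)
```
[7, 2, 30]
(6, 8, 1, 5)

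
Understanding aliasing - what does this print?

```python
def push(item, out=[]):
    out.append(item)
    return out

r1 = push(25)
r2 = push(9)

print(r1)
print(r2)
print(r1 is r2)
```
[25, 9]
[25, 9]
True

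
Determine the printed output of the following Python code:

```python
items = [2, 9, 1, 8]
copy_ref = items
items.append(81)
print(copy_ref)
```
[2, 9, 1, 8, 81]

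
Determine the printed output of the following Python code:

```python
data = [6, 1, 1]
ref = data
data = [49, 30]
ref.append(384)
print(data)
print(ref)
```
[49, 30]
[6, 1, 1, 384]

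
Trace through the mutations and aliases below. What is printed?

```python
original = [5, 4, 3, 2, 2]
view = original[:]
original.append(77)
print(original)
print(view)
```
[5, 4, 3, 2, 2, 77]
[5, 4, 3, 2, 2]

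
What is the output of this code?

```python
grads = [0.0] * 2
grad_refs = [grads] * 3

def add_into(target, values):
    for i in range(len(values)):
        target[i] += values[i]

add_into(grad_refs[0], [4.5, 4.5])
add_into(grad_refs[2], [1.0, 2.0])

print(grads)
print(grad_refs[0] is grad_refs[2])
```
[5.5, 6.5]
True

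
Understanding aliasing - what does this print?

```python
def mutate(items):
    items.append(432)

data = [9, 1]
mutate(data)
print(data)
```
[9, 1, 432]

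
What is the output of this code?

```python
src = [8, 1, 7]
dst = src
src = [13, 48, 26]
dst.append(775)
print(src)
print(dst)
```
[13, 48, 26]
[8, 1, 7, 775]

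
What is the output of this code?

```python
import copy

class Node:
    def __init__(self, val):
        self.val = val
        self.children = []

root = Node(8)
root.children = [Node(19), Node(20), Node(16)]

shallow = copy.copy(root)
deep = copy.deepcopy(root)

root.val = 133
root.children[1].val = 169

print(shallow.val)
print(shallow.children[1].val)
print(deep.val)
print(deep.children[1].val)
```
8
169
8
20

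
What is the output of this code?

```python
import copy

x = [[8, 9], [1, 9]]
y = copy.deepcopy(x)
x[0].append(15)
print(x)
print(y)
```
[[8, 9, 15], [1, 9]]
[[8, 9], [1, 9]]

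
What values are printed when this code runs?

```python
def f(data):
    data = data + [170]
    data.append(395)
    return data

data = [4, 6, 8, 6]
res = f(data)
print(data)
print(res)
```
[4, 6, 8, 6]
[4, 6, 8, 6, 170, 395]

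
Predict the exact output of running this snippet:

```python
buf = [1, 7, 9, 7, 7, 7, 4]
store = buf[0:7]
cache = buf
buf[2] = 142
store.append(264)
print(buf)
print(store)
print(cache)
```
[1, 7, 142, 7, 7, 7, 4]
[1, 7, 9, 7, 7, 7, 4, 264]
[1, 7, 142, 7, 7, 7, 4]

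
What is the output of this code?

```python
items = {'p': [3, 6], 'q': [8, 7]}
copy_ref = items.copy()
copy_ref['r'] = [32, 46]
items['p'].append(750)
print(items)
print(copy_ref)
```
{'p': [3, 6, 750], 'q': [8, 7]}
{'p': [3, 6, 750], 'q': [8, 7], 'r': [32, 46]}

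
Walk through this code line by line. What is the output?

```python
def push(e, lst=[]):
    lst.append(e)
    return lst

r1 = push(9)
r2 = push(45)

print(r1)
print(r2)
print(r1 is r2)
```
[9, 45]
[9, 45]
True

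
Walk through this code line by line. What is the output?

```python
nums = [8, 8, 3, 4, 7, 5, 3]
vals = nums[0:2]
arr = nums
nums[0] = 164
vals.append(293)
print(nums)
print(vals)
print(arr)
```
[164, 8, 3, 4, 7, 5, 3]
[8, 8, 293]
[164, 8, 3, 4, 7, 5, 3]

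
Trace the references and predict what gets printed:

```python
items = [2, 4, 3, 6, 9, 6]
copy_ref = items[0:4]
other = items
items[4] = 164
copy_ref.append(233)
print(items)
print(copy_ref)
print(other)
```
[2, 4, 3, 6, 164, 6]
[2, 4, 3, 6, 233]
[2, 4, 3, 6, 164, 6]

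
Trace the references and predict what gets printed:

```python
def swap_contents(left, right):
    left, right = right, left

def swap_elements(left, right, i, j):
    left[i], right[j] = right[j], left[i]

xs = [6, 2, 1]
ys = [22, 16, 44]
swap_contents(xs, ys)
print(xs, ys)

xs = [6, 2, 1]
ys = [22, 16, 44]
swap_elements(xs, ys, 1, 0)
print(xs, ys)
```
[6, 2, 1] [22, 16, 44]
[6, 22, 1] [2, 16, 44]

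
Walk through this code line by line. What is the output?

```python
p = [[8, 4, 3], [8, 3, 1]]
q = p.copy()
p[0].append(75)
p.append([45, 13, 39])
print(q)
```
[[8, 4, 3, 75], [8, 3, 1]]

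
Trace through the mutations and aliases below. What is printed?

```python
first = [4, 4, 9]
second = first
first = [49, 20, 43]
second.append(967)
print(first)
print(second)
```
[49, 20, 43]
[4, 4, 9, 967]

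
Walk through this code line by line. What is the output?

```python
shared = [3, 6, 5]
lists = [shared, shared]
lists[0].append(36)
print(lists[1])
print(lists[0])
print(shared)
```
[3, 6, 5, 36]
[3, 6, 5, 36]
[3, 6, 5, 36]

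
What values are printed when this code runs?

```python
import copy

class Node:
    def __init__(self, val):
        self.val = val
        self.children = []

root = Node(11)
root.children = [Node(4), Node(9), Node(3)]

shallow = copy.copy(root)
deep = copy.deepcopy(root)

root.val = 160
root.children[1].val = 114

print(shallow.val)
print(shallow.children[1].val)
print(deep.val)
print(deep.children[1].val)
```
11
114
11
9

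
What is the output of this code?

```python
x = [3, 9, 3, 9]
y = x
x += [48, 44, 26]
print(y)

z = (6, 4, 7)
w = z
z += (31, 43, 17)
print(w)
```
[3, 9, 3, 9, 48, 44, 26]
(6, 4, 7)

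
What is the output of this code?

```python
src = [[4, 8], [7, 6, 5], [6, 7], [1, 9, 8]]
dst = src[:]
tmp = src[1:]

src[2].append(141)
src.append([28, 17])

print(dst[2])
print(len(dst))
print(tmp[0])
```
[6, 7, 141]
4
[7, 6, 5]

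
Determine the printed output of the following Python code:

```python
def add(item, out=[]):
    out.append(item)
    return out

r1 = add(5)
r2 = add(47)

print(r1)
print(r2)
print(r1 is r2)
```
[5, 47]
[5, 47]
True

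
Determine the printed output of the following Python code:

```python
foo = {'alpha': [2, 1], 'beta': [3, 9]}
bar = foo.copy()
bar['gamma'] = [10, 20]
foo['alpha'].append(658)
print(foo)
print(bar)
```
{'alpha': [2, 1, 658], 'beta': [3, 9]}
{'alpha': [2, 1, 658], 'beta': [3, 9], 'gamma': [10, 20]}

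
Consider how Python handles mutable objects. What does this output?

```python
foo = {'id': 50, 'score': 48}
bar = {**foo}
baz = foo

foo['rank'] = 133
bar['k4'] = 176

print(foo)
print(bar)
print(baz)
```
{'id': 50, 'score': 48, 'rank': 133}
{'id': 50, 'score': 48, 'k4': 176}
{'id': 50, 'score': 48, 'rank': 133}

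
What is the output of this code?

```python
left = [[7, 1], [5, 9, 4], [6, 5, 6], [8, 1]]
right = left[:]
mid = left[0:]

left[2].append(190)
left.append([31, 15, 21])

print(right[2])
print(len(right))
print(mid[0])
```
[6, 5, 6, 190]
4
[7, 1]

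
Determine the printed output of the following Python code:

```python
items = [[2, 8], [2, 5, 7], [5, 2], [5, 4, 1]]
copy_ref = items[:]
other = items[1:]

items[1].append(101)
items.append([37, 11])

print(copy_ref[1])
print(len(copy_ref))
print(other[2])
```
[2, 5, 7, 101]
4
[5, 4, 1]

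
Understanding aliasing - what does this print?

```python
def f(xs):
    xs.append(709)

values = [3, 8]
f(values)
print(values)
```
[3, 8, 709]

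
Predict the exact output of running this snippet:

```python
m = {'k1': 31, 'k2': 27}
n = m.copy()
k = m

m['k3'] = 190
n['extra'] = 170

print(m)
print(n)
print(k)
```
{'k1': 31, 'k2': 27, 'k3': 190}
{'k1': 31, 'k2': 27, 'extra': 170}
{'k1': 31, 'k2': 27, 'k3': 190}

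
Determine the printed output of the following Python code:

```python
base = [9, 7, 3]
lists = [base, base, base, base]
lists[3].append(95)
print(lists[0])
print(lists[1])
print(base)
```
[9, 7, 3, 95]
[9, 7, 3, 95]
[9, 7, 3, 95]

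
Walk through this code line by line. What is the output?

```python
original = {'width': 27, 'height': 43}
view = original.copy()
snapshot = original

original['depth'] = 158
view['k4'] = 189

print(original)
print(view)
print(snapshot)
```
{'width': 27, 'height': 43, 'depth': 158}
{'width': 27, 'height': 43, 'k4': 189}
{'width': 27, 'height': 43, 'depth': 158}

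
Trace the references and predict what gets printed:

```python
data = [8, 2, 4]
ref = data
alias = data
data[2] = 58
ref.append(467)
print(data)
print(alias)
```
[8, 2, 58, 467]
[8, 2, 58, 467]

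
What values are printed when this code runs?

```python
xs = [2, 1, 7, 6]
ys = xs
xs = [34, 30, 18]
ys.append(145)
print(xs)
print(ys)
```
[34, 30, 18]
[2, 1, 7, 6, 145]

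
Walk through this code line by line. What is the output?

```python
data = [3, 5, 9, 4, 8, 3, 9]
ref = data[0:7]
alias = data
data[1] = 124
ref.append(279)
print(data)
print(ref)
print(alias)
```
[3, 124, 9, 4, 8, 3, 9]
[3, 5, 9, 4, 8, 3, 9, 279]
[3, 124, 9, 4, 8, 3, 9]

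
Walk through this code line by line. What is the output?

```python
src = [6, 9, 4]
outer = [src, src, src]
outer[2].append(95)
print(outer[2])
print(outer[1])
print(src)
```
[6, 9, 4, 95]
[6, 9, 4, 95]
[6, 9, 4, 95]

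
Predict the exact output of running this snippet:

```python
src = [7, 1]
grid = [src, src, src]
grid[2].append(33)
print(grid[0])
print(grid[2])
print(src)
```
[7, 1, 33]
[7, 1, 33]
[7, 1, 33]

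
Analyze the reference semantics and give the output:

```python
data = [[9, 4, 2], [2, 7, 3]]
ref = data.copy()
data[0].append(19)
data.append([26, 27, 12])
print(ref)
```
[[9, 4, 2, 19], [2, 7, 3]]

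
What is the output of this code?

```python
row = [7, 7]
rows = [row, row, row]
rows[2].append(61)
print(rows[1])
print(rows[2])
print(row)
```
[7, 7, 61]
[7, 7, 61]
[7, 7, 61]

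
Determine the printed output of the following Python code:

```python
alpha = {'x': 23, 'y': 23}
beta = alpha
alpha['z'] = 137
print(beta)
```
{'x': 23, 'y': 23, 'z': 137}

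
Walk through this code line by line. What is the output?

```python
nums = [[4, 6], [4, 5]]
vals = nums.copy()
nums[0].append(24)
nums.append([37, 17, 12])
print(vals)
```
[[4, 6, 24], [4, 5]]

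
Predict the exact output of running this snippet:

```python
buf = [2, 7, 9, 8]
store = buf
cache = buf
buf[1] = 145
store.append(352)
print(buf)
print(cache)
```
[2, 145, 9, 8, 352]
[2, 145, 9, 8, 352]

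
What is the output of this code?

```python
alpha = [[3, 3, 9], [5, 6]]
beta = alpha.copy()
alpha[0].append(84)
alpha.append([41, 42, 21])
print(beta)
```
[[3, 3, 9, 84], [5, 6]]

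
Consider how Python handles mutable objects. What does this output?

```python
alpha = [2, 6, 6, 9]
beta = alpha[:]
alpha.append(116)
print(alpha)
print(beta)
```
[2, 6, 6, 9, 116]
[2, 6, 6, 9]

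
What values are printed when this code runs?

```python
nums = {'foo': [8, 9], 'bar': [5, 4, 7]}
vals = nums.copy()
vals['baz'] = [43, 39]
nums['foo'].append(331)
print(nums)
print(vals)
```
{'foo': [8, 9, 331], 'bar': [5, 4, 7]}
{'foo': [8, 9, 331], 'bar': [5, 4, 7], 'baz': [43, 39]}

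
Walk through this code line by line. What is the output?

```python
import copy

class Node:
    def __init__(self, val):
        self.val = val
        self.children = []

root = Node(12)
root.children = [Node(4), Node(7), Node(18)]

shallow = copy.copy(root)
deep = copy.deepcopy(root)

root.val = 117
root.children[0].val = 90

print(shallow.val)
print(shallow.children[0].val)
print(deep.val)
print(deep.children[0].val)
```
12
90
12
4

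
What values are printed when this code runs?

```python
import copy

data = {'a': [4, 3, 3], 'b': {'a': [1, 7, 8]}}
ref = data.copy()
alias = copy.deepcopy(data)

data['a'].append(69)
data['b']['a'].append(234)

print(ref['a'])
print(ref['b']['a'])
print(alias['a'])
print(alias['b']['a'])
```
[4, 3, 3, 69]
[1, 7, 8, 234]
[4, 3, 3]
[1, 7, 8]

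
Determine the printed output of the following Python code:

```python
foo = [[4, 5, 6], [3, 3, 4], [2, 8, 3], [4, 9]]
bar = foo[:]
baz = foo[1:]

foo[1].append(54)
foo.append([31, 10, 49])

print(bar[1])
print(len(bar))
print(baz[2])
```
[3, 3, 4, 54]
4
[4, 9]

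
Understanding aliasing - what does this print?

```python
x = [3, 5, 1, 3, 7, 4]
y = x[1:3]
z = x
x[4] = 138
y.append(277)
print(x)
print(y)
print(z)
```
[3, 5, 1, 3, 138, 4]
[5, 1, 277]
[3, 5, 1, 3, 138, 4]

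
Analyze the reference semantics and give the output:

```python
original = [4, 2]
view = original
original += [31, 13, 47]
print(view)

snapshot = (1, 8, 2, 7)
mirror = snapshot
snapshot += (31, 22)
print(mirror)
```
[4, 2, 31, 13, 47]
(1, 8, 2, 7)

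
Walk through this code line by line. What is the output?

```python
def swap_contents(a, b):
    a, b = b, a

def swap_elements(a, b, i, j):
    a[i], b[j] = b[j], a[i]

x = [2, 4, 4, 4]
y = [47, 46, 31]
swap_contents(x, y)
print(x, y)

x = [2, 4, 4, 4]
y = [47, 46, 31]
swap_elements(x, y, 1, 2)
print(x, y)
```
[2, 4, 4, 4] [47, 46, 31]
[2, 31, 4, 4] [47, 46, 4]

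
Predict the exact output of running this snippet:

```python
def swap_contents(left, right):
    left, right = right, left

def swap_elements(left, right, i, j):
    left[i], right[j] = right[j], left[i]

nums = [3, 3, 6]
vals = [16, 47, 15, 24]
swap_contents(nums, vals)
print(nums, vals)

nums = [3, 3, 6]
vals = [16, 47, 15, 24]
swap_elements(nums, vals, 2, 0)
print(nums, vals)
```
[3, 3, 6] [16, 47, 15, 24]
[3, 3, 16] [6, 47, 15, 24]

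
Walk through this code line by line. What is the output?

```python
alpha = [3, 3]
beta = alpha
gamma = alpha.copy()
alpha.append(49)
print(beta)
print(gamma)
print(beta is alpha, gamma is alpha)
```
[3, 3, 49]
[3, 3]
True False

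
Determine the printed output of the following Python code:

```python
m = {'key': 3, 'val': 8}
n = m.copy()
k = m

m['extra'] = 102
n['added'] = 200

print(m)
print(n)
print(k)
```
{'key': 3, 'val': 8, 'extra': 102}
{'key': 3, 'val': 8, 'added': 200}
{'key': 3, 'val': 8, 'extra': 102}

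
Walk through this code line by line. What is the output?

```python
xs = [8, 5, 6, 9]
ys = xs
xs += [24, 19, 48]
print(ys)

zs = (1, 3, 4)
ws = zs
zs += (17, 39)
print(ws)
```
[8, 5, 6, 9, 24, 19, 48]
(1, 3, 4)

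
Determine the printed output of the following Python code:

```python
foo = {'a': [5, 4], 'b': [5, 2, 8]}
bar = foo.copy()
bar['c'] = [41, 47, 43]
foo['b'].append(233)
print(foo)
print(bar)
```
{'a': [5, 4], 'b': [5, 2, 8, 233]}
{'a': [5, 4], 'b': [5, 2, 8, 233], 'c': [41, 47, 43]}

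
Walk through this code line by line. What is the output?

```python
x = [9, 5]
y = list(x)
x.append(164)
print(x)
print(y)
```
[9, 5, 164]
[9, 5]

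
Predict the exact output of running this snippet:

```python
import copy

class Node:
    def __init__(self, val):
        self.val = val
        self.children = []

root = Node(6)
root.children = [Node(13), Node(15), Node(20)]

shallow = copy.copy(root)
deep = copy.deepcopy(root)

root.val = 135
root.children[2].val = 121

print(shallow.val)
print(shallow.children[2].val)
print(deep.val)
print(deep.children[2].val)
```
6
121
6
20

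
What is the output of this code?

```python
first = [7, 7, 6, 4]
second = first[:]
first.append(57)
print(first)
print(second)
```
[7, 7, 6, 4, 57]
[7, 7, 6, 4]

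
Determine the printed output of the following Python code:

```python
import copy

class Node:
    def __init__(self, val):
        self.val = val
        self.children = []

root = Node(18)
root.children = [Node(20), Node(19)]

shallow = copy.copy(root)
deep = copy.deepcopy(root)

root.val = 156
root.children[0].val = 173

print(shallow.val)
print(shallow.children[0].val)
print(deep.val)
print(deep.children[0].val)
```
18
173
18
20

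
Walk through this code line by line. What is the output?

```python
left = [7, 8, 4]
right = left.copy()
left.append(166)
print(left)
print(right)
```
[7, 8, 4, 166]
[7, 8, 4]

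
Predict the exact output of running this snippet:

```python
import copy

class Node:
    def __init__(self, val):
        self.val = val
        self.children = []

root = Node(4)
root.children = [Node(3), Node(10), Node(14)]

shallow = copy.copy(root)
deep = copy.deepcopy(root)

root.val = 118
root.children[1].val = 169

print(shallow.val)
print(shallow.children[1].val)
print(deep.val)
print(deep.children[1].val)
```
4
169
4
10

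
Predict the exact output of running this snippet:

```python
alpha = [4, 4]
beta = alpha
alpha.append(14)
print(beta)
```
[4, 4, 14]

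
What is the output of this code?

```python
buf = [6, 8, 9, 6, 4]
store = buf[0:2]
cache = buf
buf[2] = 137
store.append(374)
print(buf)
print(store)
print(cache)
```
[6, 8, 137, 6, 4]
[6, 8, 374]
[6, 8, 137, 6, 4]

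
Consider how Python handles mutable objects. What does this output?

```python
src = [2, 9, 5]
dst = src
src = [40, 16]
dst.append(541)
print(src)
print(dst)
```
[40, 16]
[2, 9, 5, 541]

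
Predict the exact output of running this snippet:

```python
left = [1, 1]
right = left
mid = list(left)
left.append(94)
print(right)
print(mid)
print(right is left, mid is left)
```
[1, 1, 94]
[1, 1]
True False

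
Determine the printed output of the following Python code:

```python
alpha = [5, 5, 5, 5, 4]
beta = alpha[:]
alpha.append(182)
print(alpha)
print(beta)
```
[5, 5, 5, 5, 4, 182]
[5, 5, 5, 5, 4]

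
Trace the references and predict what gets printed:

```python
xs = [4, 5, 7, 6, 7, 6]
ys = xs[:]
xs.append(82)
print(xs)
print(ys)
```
[4, 5, 7, 6, 7, 6, 82]
[4, 5, 7, 6, 7, 6]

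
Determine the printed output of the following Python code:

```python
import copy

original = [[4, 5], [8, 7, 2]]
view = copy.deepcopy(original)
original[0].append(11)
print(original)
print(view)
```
[[4, 5, 11], [8, 7, 2]]
[[4, 5], [8, 7, 2]]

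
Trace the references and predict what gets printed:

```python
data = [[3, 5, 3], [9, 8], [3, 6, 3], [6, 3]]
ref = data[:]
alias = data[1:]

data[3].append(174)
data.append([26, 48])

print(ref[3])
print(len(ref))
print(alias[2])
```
[6, 3, 174]
4
[6, 3, 174]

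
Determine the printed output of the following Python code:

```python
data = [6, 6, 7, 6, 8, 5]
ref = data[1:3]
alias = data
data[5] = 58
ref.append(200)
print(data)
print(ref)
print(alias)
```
[6, 6, 7, 6, 8, 58]
[6, 7, 200]
[6, 6, 7, 6, 8, 58]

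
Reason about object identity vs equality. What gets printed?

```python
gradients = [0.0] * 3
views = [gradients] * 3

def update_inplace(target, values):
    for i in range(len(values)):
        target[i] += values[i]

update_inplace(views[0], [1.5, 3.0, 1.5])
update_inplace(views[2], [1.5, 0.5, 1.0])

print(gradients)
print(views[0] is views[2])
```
[3.0, 3.5, 2.5]
True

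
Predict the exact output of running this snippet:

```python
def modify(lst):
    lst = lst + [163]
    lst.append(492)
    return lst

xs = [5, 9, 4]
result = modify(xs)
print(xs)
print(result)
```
[5, 9, 4]
[5, 9, 4, 163, 492]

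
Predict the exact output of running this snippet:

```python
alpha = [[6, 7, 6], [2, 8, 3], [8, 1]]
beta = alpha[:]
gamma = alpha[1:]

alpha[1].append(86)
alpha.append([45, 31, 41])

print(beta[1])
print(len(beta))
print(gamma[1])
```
[2, 8, 3, 86]
3
[8, 1]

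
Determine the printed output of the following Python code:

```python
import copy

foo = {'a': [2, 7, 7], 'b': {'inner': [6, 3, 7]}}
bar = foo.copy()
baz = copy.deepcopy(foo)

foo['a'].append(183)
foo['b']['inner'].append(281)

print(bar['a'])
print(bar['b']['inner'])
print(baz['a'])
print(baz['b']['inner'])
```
[2, 7, 7, 183]
[6, 3, 7, 281]
[2, 7, 7]
[6, 3, 7]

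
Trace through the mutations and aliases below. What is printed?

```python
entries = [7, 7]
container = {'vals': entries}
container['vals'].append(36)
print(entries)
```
[7, 7, 36]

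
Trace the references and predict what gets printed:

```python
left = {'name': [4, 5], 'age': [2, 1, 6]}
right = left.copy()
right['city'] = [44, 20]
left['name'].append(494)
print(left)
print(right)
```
{'name': [4, 5, 494], 'age': [2, 1, 6]}
{'name': [4, 5, 494], 'age': [2, 1, 6], 'city': [44, 20]}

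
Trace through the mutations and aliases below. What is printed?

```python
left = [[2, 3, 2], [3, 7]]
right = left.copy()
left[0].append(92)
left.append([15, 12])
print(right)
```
[[2, 3, 2, 92], [3, 7]]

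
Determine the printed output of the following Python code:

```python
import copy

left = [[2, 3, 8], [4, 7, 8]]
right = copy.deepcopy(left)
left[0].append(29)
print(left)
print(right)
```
[[2, 3, 8, 29], [4, 7, 8]]
[[2, 3, 8], [4, 7, 8]]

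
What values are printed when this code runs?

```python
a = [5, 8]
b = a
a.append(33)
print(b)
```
[5, 8, 33]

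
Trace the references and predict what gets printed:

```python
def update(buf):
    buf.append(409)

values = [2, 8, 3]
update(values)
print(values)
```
[2, 8, 3, 409]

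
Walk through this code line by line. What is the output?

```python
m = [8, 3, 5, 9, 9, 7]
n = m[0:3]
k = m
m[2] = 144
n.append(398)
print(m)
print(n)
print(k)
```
[8, 3, 144, 9, 9, 7]
[8, 3, 5, 398]
[8, 3, 144, 9, 9, 7]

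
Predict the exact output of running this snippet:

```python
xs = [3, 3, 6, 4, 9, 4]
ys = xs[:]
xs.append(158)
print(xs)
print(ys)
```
[3, 3, 6, 4, 9, 4, 158]
[3, 3, 6, 4, 9, 4]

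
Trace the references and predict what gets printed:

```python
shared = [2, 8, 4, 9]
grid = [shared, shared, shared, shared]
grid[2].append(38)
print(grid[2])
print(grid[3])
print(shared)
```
[2, 8, 4, 9, 38]
[2, 8, 4, 9, 38]
[2, 8, 4, 9, 38]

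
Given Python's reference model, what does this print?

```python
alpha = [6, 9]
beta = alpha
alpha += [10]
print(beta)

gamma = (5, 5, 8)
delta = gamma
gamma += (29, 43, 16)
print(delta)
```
[6, 9, 10]
(5, 5, 8)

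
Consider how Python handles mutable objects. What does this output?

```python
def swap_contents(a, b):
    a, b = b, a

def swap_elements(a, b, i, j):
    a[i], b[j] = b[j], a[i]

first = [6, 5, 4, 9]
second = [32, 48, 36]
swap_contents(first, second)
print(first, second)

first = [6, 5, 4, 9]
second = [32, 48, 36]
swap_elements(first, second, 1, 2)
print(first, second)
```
[6, 5, 4, 9] [32, 48, 36]
[6, 36, 4, 9] [32, 48, 5]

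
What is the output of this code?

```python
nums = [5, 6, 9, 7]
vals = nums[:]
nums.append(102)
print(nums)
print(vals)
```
[5, 6, 9, 7, 102]
[5, 6, 9, 7]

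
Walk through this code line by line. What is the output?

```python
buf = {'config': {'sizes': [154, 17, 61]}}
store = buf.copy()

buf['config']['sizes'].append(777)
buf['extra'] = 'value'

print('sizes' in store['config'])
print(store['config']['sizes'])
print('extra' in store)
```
True
[154, 17, 61, 777]
False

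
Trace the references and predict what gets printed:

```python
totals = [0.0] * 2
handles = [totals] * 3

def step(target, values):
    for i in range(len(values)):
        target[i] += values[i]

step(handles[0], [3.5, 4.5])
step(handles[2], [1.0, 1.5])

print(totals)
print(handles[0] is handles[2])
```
[4.5, 6.0]
True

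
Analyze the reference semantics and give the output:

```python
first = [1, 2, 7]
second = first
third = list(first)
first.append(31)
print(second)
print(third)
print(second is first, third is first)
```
[1, 2, 7, 31]
[1, 2, 7]
True False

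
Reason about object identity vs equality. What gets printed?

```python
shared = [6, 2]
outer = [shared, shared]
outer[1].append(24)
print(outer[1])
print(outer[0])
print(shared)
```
[6, 2, 24]
[6, 2, 24]
[6, 2, 24]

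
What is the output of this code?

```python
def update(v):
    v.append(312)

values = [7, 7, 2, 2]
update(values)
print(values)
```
[7, 7, 2, 2, 312]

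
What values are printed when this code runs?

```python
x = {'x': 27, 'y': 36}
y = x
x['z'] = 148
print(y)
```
{'x': 27, 'y': 36, 'z': 148}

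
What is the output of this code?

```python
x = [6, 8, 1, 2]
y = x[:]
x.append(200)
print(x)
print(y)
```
[6, 8, 1, 2, 200]
[6, 8, 1, 2]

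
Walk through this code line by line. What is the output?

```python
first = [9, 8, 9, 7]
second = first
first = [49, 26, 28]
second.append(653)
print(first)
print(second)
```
[49, 26, 28]
[9, 8, 9, 7, 653]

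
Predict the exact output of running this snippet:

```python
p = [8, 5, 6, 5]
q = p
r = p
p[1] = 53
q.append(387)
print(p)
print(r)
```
[8, 53, 6, 5, 387]
[8, 53, 6, 5, 387]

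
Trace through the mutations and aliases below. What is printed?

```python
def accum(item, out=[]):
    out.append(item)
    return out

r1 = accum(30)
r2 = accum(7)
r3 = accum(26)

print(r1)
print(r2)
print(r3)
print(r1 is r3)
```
[30, 7, 26]
[30, 7, 26]
[30, 7, 26]
True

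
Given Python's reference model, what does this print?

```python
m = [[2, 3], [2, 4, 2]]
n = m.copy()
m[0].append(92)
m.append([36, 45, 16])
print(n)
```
[[2, 3, 92], [2, 4, 2]]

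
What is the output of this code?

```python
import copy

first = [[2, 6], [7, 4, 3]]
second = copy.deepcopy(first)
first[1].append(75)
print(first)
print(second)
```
[[2, 6], [7, 4, 3, 75]]
[[2, 6], [7, 4, 3]]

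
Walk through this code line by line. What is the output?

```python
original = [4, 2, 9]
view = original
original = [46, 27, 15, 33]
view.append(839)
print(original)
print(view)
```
[46, 27, 15, 33]
[4, 2, 9, 839]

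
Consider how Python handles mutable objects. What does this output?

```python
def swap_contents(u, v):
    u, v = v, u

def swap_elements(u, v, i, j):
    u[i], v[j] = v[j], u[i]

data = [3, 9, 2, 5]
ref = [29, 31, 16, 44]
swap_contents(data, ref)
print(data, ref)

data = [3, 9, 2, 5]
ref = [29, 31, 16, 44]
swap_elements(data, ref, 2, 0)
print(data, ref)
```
[3, 9, 2, 5] [29, 31, 16, 44]
[3, 9, 29, 5] [2, 31, 16, 44]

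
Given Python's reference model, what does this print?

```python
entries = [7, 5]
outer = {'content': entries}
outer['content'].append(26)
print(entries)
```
[7, 5, 26]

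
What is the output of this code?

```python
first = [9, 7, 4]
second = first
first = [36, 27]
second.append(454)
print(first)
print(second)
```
[36, 27]
[9, 7, 4, 454]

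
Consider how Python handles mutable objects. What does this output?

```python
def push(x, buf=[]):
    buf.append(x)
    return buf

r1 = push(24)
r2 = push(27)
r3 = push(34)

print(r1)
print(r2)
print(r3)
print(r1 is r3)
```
[24, 27, 34]
[24, 27, 34]
[24, 27, 34]
True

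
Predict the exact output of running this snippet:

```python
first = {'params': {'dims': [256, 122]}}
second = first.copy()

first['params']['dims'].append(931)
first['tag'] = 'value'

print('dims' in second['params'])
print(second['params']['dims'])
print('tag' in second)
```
True
[256, 122, 931]
False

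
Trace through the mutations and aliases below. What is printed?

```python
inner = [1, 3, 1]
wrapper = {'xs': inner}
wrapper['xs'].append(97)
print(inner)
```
[1, 3, 1, 97]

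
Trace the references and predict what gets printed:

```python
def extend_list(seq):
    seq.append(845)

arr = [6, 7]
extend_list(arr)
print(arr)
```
[6, 7, 845]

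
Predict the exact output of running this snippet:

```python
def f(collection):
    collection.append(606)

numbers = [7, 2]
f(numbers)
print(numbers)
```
[7, 2, 606]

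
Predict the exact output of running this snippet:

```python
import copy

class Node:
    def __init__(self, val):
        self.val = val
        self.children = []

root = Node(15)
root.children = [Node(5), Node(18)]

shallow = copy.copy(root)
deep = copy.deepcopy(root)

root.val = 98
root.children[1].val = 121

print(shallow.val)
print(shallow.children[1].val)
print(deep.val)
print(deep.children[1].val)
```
15
121
15
18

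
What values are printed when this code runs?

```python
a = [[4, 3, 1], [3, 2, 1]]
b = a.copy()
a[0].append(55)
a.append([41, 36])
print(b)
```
[[4, 3, 1, 55], [3, 2, 1]]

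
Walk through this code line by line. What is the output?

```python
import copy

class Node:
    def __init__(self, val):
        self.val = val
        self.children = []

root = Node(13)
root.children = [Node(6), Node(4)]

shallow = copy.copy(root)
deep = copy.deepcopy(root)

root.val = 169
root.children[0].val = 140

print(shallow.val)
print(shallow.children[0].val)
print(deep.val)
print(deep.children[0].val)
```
13
140
13
6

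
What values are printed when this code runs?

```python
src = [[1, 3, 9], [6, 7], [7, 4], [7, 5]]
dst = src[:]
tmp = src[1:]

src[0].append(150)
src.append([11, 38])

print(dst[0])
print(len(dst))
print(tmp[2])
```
[1, 3, 9, 150]
4
[7, 5]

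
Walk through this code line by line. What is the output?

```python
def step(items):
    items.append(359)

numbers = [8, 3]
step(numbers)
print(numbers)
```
[8, 3, 359]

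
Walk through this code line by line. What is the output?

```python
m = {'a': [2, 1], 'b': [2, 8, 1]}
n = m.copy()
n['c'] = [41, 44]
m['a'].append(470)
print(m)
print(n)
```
{'a': [2, 1, 470], 'b': [2, 8, 1]}
{'a': [2, 1, 470], 'b': [2, 8, 1], 'c': [41, 44]}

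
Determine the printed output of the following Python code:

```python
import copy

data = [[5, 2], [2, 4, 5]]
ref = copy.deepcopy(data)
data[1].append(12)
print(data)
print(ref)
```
[[5, 2], [2, 4, 5, 12]]
[[5, 2], [2, 4, 5]]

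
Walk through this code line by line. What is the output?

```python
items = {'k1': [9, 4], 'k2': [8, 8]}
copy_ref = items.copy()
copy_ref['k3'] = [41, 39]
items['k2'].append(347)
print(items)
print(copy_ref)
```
{'k1': [9, 4], 'k2': [8, 8, 347]}
{'k1': [9, 4], 'k2': [8, 8, 347], 'k3': [41, 39]}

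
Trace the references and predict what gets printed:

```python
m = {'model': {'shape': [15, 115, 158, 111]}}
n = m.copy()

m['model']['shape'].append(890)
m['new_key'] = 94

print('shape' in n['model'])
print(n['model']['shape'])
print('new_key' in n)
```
True
[15, 115, 158, 111, 890]
False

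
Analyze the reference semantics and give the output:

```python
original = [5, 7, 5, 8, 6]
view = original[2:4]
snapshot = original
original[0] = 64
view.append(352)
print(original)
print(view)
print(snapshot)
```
[64, 7, 5, 8, 6]
[5, 8, 352]
[64, 7, 5, 8, 6]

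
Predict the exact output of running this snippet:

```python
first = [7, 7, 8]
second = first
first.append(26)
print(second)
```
[7, 7, 8, 26]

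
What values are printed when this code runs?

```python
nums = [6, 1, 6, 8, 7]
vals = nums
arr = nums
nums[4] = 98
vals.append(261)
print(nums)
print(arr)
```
[6, 1, 6, 8, 98, 261]
[6, 1, 6, 8, 98, 261]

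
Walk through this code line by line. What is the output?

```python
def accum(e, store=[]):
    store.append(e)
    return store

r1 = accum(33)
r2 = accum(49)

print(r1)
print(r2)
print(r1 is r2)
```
[33, 49]
[33, 49]
True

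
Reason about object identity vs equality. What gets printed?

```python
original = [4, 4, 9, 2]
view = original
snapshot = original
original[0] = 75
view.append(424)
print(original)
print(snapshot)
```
[75, 4, 9, 2, 424]
[75, 4, 9, 2, 424]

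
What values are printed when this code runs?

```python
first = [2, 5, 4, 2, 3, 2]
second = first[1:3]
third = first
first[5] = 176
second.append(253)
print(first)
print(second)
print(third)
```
[2, 5, 4, 2, 3, 176]
[5, 4, 253]
[2, 5, 4, 2, 3, 176]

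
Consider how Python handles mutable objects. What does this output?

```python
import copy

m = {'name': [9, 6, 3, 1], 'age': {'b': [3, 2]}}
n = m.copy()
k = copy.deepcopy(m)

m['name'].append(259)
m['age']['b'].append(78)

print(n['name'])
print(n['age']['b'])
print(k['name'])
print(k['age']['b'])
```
[9, 6, 3, 1, 259]
[3, 2, 78]
[9, 6, 3, 1]
[3, 2]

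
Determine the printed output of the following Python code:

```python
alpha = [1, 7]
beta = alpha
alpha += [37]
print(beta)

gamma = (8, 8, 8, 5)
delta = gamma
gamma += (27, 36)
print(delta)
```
[1, 7, 37]
(8, 8, 8, 5)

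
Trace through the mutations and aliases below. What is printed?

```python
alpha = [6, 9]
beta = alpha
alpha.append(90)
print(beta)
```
[6, 9, 90]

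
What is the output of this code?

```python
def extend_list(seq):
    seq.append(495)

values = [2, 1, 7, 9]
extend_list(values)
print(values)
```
[2, 1, 7, 9, 495]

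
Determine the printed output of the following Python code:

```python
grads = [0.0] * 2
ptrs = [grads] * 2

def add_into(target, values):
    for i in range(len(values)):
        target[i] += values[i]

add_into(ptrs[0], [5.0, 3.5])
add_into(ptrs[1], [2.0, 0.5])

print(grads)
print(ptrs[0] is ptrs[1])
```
[7.0, 4.0]
True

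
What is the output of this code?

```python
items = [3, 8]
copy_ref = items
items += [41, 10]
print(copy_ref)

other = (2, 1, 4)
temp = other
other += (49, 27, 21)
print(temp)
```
[3, 8, 41, 10]
(2, 1, 4)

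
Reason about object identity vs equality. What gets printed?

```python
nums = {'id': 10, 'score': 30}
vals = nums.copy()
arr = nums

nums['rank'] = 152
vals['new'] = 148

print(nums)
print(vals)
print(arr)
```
{'id': 10, 'score': 30, 'rank': 152}
{'id': 10, 'score': 30, 'new': 148}
{'id': 10, 'score': 30, 'rank': 152}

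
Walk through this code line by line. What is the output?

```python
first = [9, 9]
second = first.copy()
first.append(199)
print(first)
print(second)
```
[9, 9, 199]
[9, 9]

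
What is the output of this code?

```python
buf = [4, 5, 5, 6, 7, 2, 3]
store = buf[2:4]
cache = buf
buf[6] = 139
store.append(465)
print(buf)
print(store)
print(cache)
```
[4, 5, 5, 6, 7, 2, 139]
[5, 6, 465]
[4, 5, 5, 6, 7, 2, 139]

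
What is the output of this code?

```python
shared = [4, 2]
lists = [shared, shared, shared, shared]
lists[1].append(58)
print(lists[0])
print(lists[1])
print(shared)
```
[4, 2, 58]
[4, 2, 58]
[4, 2, 58]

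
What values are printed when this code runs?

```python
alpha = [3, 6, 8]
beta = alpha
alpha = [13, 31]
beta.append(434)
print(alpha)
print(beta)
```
[13, 31]
[3, 6, 8, 434]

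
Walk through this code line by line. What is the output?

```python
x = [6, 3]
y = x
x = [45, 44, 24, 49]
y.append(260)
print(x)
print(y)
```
[45, 44, 24, 49]
[6, 3, 260]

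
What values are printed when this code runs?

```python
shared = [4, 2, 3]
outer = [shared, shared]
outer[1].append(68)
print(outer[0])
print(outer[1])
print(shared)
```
[4, 2, 3, 68]
[4, 2, 3, 68]
[4, 2, 3, 68]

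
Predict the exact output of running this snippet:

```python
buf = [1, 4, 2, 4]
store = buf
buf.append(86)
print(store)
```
[1, 4, 2, 4, 86]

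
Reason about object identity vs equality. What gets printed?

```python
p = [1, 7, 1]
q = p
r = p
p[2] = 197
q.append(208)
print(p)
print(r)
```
[1, 7, 197, 208]
[1, 7, 197, 208]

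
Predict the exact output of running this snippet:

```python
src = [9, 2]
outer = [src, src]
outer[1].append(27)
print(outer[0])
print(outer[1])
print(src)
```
[9, 2, 27]
[9, 2, 27]
[9, 2, 27]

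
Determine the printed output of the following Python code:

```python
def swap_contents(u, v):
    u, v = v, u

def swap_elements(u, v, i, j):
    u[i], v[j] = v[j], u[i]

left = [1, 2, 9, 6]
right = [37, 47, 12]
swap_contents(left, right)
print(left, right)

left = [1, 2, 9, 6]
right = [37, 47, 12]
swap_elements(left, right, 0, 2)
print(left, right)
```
[1, 2, 9, 6] [37, 47, 12]
[12, 2, 9, 6] [37, 47, 1]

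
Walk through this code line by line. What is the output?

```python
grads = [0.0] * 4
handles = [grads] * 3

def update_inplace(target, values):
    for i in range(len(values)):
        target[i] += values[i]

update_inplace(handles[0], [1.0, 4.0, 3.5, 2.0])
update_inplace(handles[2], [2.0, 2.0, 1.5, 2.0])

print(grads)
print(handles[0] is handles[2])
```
[3.0, 6.0, 5.0, 4.0]
True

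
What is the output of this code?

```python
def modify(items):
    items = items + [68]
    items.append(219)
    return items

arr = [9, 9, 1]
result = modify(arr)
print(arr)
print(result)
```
[9, 9, 1]
[9, 9, 1, 68, 219]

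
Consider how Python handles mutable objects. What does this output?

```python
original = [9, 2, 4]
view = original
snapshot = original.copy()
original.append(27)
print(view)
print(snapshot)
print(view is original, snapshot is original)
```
[9, 2, 4, 27]
[9, 2, 4]
True False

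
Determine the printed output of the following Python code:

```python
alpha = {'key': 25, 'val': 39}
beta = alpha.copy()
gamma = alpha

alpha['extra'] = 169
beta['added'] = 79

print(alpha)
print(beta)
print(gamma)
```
{'key': 25, 'val': 39, 'extra': 169}
{'key': 25, 'val': 39, 'added': 79}
{'key': 25, 'val': 39, 'extra': 169}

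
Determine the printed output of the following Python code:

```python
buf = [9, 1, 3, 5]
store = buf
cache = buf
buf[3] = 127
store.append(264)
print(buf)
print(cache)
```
[9, 1, 3, 127, 264]
[9, 1, 3, 127, 264]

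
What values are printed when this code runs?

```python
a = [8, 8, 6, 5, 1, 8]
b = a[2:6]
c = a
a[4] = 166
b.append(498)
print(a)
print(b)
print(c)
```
[8, 8, 6, 5, 166, 8]
[6, 5, 1, 8, 498]
[8, 8, 6, 5, 166, 8]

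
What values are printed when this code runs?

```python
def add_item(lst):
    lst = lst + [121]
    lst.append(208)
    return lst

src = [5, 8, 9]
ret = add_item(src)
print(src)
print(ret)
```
[5, 8, 9]
[5, 8, 9, 121, 208]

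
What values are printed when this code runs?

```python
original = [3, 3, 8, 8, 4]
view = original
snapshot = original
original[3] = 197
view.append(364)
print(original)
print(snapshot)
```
[3, 3, 8, 197, 4, 364]
[3, 3, 8, 197, 4, 364]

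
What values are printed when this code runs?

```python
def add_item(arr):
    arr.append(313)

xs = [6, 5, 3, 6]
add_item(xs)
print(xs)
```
[6, 5, 3, 6, 313]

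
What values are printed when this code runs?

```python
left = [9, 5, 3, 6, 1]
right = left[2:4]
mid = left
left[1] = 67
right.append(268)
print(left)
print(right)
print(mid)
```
[9, 67, 3, 6, 1]
[3, 6, 268]
[9, 67, 3, 6, 1]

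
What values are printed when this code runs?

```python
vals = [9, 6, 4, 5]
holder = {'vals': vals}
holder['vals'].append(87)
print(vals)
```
[9, 6, 4, 5, 87]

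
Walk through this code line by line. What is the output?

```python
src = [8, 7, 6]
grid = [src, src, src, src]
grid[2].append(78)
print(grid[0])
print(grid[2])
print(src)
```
[8, 7, 6, 78]
[8, 7, 6, 78]
[8, 7, 6, 78]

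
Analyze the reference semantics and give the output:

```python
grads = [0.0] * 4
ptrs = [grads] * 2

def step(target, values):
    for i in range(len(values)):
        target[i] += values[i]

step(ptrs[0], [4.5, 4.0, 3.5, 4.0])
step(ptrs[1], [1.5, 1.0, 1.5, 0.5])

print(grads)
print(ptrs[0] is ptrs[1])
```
[6.0, 5.0, 5.0, 4.5]
True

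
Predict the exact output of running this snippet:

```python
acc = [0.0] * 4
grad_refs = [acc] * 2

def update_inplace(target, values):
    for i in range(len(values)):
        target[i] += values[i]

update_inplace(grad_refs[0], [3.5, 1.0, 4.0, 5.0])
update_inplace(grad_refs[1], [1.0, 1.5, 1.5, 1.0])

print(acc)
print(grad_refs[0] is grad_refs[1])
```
[4.5, 2.5, 5.5, 6.0]
True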